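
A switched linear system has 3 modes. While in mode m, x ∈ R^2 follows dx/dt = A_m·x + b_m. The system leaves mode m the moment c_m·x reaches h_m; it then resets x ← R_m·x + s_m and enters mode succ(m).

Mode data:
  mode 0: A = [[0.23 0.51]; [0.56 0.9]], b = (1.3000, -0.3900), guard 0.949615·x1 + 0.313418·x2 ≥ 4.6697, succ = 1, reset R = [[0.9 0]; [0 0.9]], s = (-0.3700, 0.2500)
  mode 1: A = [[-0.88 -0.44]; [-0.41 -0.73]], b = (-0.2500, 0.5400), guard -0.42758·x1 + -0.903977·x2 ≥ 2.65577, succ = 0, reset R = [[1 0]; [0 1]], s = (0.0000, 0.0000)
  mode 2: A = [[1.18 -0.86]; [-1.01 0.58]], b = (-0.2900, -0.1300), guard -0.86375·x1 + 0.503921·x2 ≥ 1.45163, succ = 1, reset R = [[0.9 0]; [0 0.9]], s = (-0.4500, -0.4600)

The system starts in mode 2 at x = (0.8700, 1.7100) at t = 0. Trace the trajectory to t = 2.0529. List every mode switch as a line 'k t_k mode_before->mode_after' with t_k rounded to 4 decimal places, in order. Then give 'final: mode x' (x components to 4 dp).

Mode 2: guard c·x = 1.4516 hit at Δt = 0.8773 (t = 0.8773), x⁻ = (-0.3934, 2.2064) → reset → x⁺ = (-0.8040, 1.5258), jump to mode 1
Mode 1: flow for 1.1756 to horizon, guard not reached → x = (-0.9245, 1.3606)

1 0.8773 2->1
final: 1 -0.9245 1.3606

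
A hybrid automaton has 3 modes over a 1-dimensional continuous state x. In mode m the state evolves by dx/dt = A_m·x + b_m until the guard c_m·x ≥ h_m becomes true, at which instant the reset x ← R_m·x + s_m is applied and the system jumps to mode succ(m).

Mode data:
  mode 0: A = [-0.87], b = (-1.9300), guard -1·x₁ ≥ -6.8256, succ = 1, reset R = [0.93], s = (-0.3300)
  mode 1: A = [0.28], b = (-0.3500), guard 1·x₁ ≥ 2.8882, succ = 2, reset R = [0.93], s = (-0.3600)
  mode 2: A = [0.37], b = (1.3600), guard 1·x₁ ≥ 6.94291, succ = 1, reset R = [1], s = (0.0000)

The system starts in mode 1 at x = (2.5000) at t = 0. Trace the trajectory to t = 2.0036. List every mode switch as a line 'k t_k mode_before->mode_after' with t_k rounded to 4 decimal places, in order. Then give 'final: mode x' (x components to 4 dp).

Mode 1: guard c·x = 2.8882 hit at Δt = 0.9659 (t = 0.9659), x⁻ = (2.8882) → reset → x⁺ = (2.3260), jump to mode 2
Mode 2: flow for 1.0377 to horizon, guard not reached → x = (5.1352)

1 0.9659 1->2
final: 2 5.1352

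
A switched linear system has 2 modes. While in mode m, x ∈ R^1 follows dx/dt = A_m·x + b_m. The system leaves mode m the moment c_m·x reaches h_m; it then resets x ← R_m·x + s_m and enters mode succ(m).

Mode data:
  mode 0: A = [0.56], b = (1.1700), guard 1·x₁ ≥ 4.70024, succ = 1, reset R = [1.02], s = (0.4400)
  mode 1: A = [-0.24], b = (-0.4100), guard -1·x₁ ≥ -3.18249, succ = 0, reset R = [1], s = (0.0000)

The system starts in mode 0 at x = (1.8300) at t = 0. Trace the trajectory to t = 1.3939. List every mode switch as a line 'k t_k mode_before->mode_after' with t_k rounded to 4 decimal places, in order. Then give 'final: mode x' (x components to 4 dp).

1 0.9812 0->1
final: 1 4.5796

Mode 0: guard c·x = 4.7002 hit at Δt = 0.9812 (t = 0.9812), x⁻ = (4.7002) → reset → x⁺ = (5.2342), jump to mode 1
Mode 1: flow for 0.4127 to horizon, guard not reached → x = (4.5796)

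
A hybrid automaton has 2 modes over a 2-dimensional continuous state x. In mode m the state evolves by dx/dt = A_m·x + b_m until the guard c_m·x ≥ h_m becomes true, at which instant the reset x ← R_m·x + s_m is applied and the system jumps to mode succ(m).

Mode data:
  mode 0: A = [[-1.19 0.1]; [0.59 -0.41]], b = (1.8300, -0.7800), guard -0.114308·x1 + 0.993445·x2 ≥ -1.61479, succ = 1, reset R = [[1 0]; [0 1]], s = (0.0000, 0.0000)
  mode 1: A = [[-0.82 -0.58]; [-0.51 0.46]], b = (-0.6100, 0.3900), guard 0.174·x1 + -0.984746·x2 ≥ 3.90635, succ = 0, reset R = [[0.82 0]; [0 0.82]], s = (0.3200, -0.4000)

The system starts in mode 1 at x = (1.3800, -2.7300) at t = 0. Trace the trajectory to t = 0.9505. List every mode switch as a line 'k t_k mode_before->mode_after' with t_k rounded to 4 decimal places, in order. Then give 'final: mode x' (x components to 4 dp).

Mode 1: guard c·x = 3.9064 hit at Δt = 0.5493 (t = 0.5493), x⁻ = (1.4398, -3.7125) → reset → x⁺ = (1.5006, -3.4442), jump to mode 0
Mode 0: flow for 0.4012 to horizon, guard not reached → x = (1.4146, -2.8936)

1 0.5493 1->0
final: 0 1.4146 -2.8936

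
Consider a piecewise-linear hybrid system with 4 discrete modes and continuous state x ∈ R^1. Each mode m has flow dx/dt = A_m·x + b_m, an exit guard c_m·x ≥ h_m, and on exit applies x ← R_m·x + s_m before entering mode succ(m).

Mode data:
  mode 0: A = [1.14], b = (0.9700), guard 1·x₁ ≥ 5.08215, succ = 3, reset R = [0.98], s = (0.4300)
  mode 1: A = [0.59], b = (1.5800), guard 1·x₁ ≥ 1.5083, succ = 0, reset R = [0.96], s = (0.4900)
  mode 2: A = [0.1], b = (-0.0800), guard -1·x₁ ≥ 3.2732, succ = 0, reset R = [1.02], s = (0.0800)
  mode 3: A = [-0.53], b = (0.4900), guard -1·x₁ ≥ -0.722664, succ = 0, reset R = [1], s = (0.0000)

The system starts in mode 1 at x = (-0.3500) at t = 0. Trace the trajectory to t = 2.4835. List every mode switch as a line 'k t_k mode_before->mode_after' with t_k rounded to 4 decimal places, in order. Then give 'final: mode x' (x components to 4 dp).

Mode 1: guard c·x = 1.5083 hit at Δt = 0.9946 (t = 0.9946), x⁻ = (1.5083) → reset → x⁺ = (1.9380), jump to mode 0
Mode 0: guard c·x = 5.0822 hit at Δt = 0.6622 (t = 1.6568), x⁻ = (5.0822) → reset → x⁺ = (5.4105), jump to mode 3
Mode 3: flow for 0.8267 to horizon, guard not reached → x = (3.8190)

1 0.9946 1->0
2 1.6568 0->3
final: 3 3.8190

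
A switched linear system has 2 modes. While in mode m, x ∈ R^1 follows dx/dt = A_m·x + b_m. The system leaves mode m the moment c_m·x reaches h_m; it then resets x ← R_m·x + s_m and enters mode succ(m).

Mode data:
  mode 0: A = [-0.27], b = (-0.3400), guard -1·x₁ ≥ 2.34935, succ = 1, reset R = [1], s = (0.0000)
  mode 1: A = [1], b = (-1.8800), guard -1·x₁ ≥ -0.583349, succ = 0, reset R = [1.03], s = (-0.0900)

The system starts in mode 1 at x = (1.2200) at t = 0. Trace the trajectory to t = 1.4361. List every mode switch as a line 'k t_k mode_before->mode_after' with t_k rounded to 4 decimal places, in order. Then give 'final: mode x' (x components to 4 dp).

1 0.6753 1->0
final: 0 0.1822

Mode 1: guard c·x = -0.5833 hit at Δt = 0.6753 (t = 0.6753), x⁻ = (0.5833) → reset → x⁺ = (0.5108), jump to mode 0
Mode 0: flow for 0.7608 to horizon, guard not reached → x = (0.1822)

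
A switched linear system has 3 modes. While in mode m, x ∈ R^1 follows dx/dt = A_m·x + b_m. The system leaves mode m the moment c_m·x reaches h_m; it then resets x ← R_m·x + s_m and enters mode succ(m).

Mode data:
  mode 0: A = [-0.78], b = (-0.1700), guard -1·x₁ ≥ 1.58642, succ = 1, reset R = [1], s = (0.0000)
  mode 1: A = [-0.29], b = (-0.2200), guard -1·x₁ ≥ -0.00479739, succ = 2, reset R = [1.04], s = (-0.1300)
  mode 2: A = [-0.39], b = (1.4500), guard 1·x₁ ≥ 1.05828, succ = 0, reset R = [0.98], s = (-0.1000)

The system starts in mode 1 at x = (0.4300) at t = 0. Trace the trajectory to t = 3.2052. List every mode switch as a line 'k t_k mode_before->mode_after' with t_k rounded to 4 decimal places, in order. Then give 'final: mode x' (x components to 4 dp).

1 1.5267 1->2
2 2.4704 2->0
final: 0 0.4332

Mode 1: guard c·x = -0.0048 hit at Δt = 1.5267 (t = 1.5267), x⁻ = (0.0048) → reset → x⁺ = (-0.1250), jump to mode 2
Mode 2: guard c·x = 1.0583 hit at Δt = 0.9437 (t = 2.4704), x⁻ = (1.0583) → reset → x⁺ = (0.9371), jump to mode 0
Mode 0: flow for 0.7348 to horizon, guard not reached → x = (0.4332)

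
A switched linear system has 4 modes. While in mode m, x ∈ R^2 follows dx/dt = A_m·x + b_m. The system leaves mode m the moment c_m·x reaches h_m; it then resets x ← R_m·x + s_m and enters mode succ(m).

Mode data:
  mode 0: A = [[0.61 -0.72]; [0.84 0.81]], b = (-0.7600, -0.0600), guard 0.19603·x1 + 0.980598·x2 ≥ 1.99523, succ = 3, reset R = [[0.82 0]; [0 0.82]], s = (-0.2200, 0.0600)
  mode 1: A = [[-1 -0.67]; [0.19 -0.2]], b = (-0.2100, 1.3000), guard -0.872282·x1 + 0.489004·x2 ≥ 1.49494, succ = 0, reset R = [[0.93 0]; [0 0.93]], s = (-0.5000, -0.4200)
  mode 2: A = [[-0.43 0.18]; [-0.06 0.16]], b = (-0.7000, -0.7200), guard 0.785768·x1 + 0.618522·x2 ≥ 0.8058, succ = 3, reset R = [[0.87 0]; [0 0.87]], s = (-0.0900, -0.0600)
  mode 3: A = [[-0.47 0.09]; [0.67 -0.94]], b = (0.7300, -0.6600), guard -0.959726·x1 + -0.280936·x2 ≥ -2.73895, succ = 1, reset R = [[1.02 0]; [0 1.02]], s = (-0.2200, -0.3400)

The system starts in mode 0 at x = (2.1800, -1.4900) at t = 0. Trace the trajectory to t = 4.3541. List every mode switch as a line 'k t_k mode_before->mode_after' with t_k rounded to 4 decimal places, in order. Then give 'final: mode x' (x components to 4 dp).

Mode 0: guard c·x = 1.9952 hit at Δt = 1.2217 (t = 1.2217), x⁻ = (4.1115, 1.2128) → reset → x⁺ = (3.1514, 1.0545), jump to mode 3
Mode 3: guard c·x = -2.7389 hit at Δt = 1.3555 (t = 2.5772), x⁻ = (2.5056, 1.1898) → reset → x⁺ = (2.3357, 0.8736), jump to mode 1
Mode 1: guard c·x = 1.4949 hit at Δt = 1.3035 (t = 3.8807), x⁻ = (-0.4132, 2.3200) → reset → x⁺ = (-0.8843, 1.7376), jump to mode 0
Mode 0: flow for 0.4734 to horizon, guard not reached → x = (-2.3101, 1.7803)

1 1.2217 0->3
2 2.5772 3->1
3 3.8807 1->0
final: 0 -2.3101 1.7803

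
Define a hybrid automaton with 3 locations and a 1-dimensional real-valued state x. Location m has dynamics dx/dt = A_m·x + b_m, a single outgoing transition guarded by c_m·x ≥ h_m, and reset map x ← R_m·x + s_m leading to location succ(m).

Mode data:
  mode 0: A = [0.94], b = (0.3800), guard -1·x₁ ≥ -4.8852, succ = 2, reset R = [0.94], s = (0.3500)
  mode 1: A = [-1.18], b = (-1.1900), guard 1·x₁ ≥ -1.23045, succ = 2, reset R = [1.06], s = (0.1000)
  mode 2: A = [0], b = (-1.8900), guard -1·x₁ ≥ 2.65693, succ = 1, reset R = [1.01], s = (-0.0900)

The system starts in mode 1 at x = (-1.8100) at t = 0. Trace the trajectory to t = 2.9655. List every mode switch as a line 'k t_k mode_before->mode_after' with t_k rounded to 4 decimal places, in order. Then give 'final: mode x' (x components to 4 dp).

1 1.0881 1->2
2 1.8567 2->1
final: 1 -1.4855

Mode 1: guard c·x = -1.2305 hit at Δt = 1.0881 (t = 1.0881), x⁻ = (-1.2305) → reset → x⁺ = (-1.2043), jump to mode 2
Mode 2: guard c·x = 2.6569 hit at Δt = 0.7686 (t = 1.8567), x⁻ = (-2.6569) → reset → x⁺ = (-2.7735), jump to mode 1
Mode 1: flow for 1.1088 to horizon, guard not reached → x = (-1.4855)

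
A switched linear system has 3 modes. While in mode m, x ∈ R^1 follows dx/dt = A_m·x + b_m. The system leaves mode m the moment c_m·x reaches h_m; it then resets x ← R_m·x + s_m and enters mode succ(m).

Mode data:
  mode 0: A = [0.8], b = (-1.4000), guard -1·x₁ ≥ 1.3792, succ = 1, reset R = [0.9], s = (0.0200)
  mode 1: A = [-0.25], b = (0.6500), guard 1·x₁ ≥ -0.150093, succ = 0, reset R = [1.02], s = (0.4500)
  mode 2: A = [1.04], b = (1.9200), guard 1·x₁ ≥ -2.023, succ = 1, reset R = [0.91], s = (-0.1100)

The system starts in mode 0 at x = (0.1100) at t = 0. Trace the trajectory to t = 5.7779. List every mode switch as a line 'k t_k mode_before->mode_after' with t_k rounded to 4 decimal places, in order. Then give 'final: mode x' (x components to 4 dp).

Mode 0: guard c·x = 1.3792 hit at Δt = 0.8076 (t = 0.8076), x⁻ = (-1.3792) → reset → x⁺ = (-1.2213), jump to mode 1
Mode 1: guard c·x = -0.1501 hit at Δt = 1.3158 (t = 2.1234), x⁻ = (-0.1501) → reset → x⁺ = (0.2969), jump to mode 0
Mode 0: guard c·x = 1.3792 hit at Δt = 0.9589 (t = 3.0823), x⁻ = (-1.3792) → reset → x⁺ = (-1.2213), jump to mode 1
Mode 1: guard c·x = -0.1501 hit at Δt = 1.3158 (t = 4.3981), x⁻ = (-0.1501) → reset → x⁺ = (0.2969), jump to mode 0
Mode 0: guard c·x = 1.3792 hit at Δt = 0.9589 (t = 5.3569), x⁻ = (-1.3792) → reset → x⁺ = (-1.2213), jump to mode 1
Mode 1: flow for 0.4210 to horizon, guard not reached → x = (-0.8395)

1 0.8076 0->1
2 2.1234 1->0
3 3.0823 0->1
4 4.3981 1->0
5 5.3569 0->1
final: 1 -0.8395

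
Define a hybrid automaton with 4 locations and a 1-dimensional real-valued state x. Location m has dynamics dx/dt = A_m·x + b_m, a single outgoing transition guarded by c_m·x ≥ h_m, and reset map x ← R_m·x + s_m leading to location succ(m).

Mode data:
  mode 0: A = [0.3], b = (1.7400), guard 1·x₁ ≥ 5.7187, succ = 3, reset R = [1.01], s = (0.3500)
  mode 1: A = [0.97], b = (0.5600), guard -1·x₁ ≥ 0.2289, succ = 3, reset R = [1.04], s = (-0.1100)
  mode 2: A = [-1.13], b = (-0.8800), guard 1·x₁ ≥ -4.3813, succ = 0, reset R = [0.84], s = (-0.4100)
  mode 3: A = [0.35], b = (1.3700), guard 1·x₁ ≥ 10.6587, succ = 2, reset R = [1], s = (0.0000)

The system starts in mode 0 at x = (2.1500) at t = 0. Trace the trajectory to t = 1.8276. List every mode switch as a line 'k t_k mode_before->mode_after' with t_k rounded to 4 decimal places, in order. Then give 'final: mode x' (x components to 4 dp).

Mode 0: guard c·x = 5.7187 hit at Δt = 1.2360 (t = 1.2360), x⁻ = (5.7187) → reset → x⁺ = (6.1259), jump to mode 3
Mode 3: flow for 0.5916 to horizon, guard not reached → x = (8.4357)

1 1.2360 0->3
final: 3 8.4357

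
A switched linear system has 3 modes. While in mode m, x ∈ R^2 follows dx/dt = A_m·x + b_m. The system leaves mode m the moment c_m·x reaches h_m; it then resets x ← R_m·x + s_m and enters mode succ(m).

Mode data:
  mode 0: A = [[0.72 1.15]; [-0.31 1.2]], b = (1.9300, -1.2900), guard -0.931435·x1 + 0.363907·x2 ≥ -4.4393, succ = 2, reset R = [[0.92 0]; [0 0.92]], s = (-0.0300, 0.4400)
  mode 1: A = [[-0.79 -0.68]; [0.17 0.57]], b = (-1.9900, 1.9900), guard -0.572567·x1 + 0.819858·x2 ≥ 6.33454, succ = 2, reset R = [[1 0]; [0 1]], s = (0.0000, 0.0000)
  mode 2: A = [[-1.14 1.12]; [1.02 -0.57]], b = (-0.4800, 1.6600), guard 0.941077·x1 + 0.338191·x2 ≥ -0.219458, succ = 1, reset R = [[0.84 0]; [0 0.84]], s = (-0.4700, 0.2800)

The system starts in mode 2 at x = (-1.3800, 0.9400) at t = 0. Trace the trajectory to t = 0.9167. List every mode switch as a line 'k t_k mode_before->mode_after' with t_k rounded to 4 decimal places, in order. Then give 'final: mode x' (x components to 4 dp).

1 0.4701 2->1
final: 1 -1.8790 2.3450

Mode 2: guard c·x = -0.2195 hit at Δt = 0.4701 (t = 0.4701), x⁻ = (-0.5957, 1.0086) → reset → x⁺ = (-0.9704, 1.1273), jump to mode 1
Mode 1: flow for 0.4466 to horizon, guard not reached → x = (-1.8790, 2.3450)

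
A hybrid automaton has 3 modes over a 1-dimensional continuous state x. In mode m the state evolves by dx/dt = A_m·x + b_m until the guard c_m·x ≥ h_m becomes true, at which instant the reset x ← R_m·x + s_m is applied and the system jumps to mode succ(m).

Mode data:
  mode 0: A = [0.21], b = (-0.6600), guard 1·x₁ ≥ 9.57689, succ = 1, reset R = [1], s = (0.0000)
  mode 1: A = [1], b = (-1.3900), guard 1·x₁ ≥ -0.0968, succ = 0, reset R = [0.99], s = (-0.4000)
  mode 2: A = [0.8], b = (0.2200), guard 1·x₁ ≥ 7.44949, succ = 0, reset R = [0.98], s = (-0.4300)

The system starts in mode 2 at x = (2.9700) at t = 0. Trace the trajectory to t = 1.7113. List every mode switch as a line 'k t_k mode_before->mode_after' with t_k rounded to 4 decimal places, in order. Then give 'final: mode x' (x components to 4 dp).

1 1.0841 2->0
final: 0 7.3953

Mode 2: guard c·x = 7.4495 hit at Δt = 1.0841 (t = 1.0841), x⁻ = (7.4495) → reset → x⁺ = (6.8705), jump to mode 0
Mode 0: flow for 0.6272 to horizon, guard not reached → x = (7.3953)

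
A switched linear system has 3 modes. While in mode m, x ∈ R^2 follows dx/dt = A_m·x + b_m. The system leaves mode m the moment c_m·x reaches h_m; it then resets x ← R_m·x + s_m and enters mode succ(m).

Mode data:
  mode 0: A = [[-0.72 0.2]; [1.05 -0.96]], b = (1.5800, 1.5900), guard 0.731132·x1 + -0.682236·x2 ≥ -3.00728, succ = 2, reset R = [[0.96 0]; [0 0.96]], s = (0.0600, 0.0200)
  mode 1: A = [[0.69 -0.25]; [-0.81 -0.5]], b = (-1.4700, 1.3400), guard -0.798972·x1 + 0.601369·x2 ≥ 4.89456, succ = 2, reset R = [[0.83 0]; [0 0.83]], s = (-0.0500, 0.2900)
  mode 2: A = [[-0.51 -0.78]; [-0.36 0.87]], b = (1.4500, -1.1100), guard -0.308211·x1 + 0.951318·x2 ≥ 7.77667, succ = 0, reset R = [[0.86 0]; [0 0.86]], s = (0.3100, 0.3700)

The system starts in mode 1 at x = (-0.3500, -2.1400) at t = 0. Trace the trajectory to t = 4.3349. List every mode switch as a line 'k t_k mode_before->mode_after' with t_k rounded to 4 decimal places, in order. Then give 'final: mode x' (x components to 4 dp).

Mode 1: guard c·x = 4.8946 hit at Δt = 1.4772 (t = 1.4772), x⁻ = (-4.4545, 2.2208) → reset → x⁺ = (-3.7473, 2.1333), jump to mode 2
Mode 2: guard c·x = 7.7767 hit at Δt = 1.3140 (t = 2.7912), x⁻ = (-3.7838, 6.9488) → reset → x⁺ = (-2.9440, 6.3459), jump to mode 0
Mode 0: guard c·x = -3.0073 hit at Δt = 0.5751 (t = 3.3663), x⁻ = (-0.7649, 3.5883) → reset → x⁺ = (-0.6743, 3.4648), jump to mode 2
Mode 2: flow for 0.9686 to horizon, guard not reached → x = (-2.3457, 7.0406)

1 1.4772 1->2
2 2.7912 2->0
3 3.3663 0->2
final: 2 -2.3457 7.0406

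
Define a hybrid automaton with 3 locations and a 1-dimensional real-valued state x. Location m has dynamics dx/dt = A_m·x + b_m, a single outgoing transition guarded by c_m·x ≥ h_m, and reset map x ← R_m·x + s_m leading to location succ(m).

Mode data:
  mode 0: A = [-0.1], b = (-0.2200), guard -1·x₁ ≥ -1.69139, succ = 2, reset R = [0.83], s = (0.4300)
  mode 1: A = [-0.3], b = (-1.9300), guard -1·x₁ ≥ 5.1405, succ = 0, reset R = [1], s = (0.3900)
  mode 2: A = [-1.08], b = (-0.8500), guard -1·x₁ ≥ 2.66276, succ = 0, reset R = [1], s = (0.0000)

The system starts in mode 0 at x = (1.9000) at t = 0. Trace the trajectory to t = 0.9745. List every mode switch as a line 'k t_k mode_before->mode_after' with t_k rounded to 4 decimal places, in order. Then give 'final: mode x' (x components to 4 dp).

Mode 0: guard c·x = -1.6914 hit at Δt = 0.5222 (t = 0.5222), x⁻ = (1.6914) → reset → x⁺ = (1.8339), jump to mode 2
Mode 2: flow for 0.4523 to horizon, guard not reached → x = (0.8210)

1 0.5222 0->2
final: 2 0.8210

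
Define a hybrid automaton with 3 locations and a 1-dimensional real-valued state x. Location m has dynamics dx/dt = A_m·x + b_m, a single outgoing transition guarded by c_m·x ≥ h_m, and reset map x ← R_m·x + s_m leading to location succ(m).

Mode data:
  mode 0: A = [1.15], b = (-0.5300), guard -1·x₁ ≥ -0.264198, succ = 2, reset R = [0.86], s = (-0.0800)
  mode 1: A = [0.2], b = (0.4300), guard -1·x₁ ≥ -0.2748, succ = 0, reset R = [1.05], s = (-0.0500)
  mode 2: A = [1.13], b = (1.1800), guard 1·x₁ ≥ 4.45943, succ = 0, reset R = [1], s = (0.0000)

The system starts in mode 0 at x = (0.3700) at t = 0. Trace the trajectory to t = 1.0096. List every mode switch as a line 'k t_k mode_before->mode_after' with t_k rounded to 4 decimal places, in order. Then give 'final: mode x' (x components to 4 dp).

Mode 0: guard c·x = -0.2642 hit at Δt = 0.6714 (t = 0.6714), x⁻ = (0.2642) → reset → x⁺ = (0.1472), jump to mode 2
Mode 2: flow for 0.3382 to horizon, guard not reached → x = (0.7018)

1 0.6714 0->2
final: 2 0.7018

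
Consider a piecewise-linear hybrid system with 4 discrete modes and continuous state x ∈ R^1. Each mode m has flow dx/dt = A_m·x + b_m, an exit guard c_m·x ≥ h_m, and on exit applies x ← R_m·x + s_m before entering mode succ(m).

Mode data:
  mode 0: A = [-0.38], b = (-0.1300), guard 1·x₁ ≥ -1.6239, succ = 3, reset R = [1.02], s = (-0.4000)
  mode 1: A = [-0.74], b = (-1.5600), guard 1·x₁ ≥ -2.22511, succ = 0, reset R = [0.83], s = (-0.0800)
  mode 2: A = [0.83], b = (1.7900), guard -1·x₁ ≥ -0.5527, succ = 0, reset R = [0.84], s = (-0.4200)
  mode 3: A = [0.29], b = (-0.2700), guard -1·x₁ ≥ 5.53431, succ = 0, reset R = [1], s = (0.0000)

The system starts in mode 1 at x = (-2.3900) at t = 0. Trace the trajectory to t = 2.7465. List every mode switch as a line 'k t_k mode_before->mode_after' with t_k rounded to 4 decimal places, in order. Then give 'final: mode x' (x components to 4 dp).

1 1.1883 1->0
2 1.7466 0->3
final: 3 -3.0613

Mode 1: guard c·x = -2.2251 hit at Δt = 1.1883 (t = 1.1883), x⁻ = (-2.2251) → reset → x⁺ = (-1.9268), jump to mode 0
Mode 0: guard c·x = -1.6239 hit at Δt = 0.5583 (t = 1.7466), x⁻ = (-1.6239) → reset → x⁺ = (-2.0564), jump to mode 3
Mode 3: flow for 0.9999 to horizon, guard not reached → x = (-3.0613)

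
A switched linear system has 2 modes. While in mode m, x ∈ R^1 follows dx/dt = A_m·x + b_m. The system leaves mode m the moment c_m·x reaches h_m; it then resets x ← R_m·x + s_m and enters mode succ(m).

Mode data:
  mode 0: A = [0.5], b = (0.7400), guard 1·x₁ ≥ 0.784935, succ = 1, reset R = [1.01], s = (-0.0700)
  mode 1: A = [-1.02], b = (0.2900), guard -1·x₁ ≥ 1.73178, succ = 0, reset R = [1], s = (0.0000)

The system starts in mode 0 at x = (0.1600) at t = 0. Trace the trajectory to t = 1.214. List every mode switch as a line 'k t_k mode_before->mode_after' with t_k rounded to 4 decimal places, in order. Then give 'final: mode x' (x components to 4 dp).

1 0.6457 0->1
final: 1 0.5299

Mode 0: guard c·x = 0.7849 hit at Δt = 0.6457 (t = 0.6457), x⁻ = (0.7849) → reset → x⁺ = (0.7228), jump to mode 1
Mode 1: flow for 0.5683 to horizon, guard not reached → x = (0.5299)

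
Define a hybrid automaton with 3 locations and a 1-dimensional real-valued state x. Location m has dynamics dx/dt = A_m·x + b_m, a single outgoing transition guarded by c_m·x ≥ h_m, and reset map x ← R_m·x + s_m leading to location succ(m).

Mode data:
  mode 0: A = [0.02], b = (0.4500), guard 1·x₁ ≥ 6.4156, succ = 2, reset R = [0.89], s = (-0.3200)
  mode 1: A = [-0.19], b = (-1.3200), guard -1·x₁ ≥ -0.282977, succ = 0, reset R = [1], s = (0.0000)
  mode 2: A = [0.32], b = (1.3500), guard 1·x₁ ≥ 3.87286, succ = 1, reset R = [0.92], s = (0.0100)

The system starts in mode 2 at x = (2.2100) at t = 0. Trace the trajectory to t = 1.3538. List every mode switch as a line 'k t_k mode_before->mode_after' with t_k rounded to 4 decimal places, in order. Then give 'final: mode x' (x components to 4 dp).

Mode 2: guard c·x = 3.8729 hit at Δt = 0.7189 (t = 0.7189), x⁻ = (3.8729) → reset → x⁺ = (3.5730), jump to mode 1
Mode 1: flow for 0.6349 to horizon, guard not reached → x = (2.3775)

1 0.7189 2->1
final: 1 2.3775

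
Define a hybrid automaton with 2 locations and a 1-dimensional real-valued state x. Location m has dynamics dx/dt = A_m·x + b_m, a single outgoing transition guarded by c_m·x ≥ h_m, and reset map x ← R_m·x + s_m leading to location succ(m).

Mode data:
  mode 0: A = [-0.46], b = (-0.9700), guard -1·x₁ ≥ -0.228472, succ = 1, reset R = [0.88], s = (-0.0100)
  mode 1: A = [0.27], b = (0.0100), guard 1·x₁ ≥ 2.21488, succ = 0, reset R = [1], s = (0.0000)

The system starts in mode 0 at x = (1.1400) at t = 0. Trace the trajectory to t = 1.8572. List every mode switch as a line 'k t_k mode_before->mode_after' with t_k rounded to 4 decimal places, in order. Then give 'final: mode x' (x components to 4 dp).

Mode 0: guard c·x = -0.2285 hit at Δt = 0.7159 (t = 0.7159), x⁻ = (0.2285) → reset → x⁺ = (0.1911), jump to mode 1
Mode 1: flow for 1.1413 to horizon, guard not reached → x = (0.2734)

1 0.7159 0->1
final: 1 0.2734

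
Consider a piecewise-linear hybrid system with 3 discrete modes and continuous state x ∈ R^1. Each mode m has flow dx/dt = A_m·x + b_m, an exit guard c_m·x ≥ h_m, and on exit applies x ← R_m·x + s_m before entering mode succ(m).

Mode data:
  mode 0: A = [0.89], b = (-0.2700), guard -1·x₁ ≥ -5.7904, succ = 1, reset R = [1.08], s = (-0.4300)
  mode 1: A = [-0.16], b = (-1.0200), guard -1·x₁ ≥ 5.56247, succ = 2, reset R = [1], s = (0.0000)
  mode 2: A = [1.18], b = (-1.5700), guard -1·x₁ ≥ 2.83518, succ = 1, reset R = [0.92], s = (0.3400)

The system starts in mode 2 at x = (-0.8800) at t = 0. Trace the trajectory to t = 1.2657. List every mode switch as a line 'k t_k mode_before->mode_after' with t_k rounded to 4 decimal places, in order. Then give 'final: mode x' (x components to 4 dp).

Mode 2: guard c·x = 2.8352 hit at Δt = 0.5370 (t = 0.5370), x⁻ = (-2.8352) → reset → x⁺ = (-2.2684), jump to mode 1
Mode 1: flow for 0.7287 to horizon, guard not reached → x = (-2.7203)

1 0.5370 2->1
final: 1 -2.7203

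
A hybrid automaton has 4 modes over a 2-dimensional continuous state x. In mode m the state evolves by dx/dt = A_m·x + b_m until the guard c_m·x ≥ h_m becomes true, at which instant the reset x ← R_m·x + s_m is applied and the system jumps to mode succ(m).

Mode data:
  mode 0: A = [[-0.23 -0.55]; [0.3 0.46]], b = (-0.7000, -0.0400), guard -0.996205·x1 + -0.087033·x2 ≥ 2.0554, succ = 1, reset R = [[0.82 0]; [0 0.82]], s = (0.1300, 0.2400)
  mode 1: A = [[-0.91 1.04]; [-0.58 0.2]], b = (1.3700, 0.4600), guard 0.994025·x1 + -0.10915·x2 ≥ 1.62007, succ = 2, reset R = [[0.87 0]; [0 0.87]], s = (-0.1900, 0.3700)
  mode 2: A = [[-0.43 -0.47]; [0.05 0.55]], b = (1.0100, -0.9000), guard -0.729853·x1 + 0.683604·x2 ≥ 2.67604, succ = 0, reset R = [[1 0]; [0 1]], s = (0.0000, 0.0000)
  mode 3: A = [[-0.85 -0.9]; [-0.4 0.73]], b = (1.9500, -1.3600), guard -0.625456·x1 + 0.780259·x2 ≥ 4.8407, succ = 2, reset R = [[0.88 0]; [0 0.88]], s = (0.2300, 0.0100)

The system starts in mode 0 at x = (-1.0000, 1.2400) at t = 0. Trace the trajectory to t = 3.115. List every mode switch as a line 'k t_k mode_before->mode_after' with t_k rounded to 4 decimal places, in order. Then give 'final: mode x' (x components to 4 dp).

Mode 0: guard c·x = 2.0554 hit at Δt = 1.1204 (t = 1.1204), x⁻ = (-2.1796, 1.3316) → reset → x⁺ = (-1.6572, 1.3319), jump to mode 1
Mode 1: guard c·x = 1.6201 hit at Δt = 1.1613 (t = 2.2817), x⁻ = (1.8580, 2.0778) → reset → x⁺ = (1.4264, 2.1777), jump to mode 2
Mode 2: flow for 0.8333 to horizon, guard not reached → x = (0.9257, 2.5554)

1 1.1204 0->1
2 2.2817 1->2
final: 2 0.9257 2.5554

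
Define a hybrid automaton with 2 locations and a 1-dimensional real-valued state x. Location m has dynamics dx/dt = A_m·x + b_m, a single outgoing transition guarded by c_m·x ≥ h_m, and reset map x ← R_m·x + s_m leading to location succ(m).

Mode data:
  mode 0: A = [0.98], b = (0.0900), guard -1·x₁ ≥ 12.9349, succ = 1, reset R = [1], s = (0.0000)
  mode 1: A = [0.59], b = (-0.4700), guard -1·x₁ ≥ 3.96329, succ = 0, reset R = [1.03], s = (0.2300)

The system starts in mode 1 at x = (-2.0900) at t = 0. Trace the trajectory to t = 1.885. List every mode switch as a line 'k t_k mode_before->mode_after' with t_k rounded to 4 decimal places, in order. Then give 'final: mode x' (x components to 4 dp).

Mode 1: guard c·x = 3.9633 hit at Δt = 0.8477 (t = 0.8477), x⁻ = (-3.9633) → reset → x⁺ = (-3.8522), jump to mode 0
Mode 0: flow for 1.0373 to horizon, guard not reached → x = (-10.4841)

1 0.8477 1->0
final: 0 -10.4841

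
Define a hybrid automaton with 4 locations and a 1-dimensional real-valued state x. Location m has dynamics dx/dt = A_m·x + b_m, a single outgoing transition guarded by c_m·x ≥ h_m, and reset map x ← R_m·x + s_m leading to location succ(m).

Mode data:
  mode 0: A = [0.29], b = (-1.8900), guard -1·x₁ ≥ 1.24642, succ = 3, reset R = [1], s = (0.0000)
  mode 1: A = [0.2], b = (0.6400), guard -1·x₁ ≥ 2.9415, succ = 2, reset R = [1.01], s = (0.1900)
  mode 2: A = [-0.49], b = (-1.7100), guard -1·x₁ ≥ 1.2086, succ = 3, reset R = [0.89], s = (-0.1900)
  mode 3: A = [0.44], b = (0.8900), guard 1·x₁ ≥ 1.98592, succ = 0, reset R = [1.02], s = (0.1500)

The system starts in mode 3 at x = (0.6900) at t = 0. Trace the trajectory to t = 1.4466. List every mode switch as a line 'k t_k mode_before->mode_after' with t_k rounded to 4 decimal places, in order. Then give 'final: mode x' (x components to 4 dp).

Mode 3: guard c·x = 1.9859 hit at Δt = 0.8875 (t = 0.8875), x⁻ = (1.9859) → reset → x⁺ = (2.1756), jump to mode 0
Mode 0: flow for 0.5591 to horizon, guard not reached → x = (1.4114)

1 0.8875 3->0
final: 0 1.4114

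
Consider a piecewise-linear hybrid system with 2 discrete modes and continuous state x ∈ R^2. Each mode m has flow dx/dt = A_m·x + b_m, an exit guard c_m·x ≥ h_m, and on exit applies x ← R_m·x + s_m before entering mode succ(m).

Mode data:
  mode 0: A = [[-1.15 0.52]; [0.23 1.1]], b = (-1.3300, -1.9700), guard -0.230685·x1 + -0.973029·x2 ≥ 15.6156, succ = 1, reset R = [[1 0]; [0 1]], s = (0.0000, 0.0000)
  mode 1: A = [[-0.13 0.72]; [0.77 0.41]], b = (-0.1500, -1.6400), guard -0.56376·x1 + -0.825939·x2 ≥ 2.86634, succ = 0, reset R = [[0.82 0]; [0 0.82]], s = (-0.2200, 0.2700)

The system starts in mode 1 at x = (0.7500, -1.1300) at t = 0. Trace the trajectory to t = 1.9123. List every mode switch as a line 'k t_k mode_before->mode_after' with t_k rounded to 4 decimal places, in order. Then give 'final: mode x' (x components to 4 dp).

Mode 1: guard c·x = 2.8663 hit at Δt = 0.8368 (t = 0.8368), x⁻ = (-0.5838, -3.0719) → reset → x⁺ = (-0.6987, -2.2490), jump to mode 0
Mode 0: flow for 1.0755 to horizon, guard not reached → x = (-3.3305, -12.1475)

1 0.8368 1->0
final: 0 -3.3305 -12.1475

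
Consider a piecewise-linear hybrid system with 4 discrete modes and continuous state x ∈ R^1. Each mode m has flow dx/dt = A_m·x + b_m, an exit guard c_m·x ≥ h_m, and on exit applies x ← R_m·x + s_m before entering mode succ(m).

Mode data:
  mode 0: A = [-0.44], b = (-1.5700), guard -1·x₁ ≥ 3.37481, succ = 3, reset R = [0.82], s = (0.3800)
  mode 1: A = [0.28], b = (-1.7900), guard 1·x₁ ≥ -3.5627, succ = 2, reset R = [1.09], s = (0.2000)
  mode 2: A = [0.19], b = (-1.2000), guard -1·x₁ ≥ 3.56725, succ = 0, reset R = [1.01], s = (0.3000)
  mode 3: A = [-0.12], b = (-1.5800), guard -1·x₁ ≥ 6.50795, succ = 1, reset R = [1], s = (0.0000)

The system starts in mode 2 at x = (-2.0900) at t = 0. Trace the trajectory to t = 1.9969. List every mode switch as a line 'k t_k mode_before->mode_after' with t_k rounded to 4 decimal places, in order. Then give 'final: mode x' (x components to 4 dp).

1 0.8521 2->0
2 1.5705 0->3
final: 3 -2.9250

Mode 2: guard c·x = 3.5673 hit at Δt = 0.8521 (t = 0.8521), x⁻ = (-3.5673) → reset → x⁺ = (-3.3029), jump to mode 0
Mode 0: guard c·x = 3.3748 hit at Δt = 0.7184 (t = 1.5705), x⁻ = (-3.3748) → reset → x⁺ = (-2.3873), jump to mode 3
Mode 3: flow for 0.4264 to horizon, guard not reached → x = (-2.9250)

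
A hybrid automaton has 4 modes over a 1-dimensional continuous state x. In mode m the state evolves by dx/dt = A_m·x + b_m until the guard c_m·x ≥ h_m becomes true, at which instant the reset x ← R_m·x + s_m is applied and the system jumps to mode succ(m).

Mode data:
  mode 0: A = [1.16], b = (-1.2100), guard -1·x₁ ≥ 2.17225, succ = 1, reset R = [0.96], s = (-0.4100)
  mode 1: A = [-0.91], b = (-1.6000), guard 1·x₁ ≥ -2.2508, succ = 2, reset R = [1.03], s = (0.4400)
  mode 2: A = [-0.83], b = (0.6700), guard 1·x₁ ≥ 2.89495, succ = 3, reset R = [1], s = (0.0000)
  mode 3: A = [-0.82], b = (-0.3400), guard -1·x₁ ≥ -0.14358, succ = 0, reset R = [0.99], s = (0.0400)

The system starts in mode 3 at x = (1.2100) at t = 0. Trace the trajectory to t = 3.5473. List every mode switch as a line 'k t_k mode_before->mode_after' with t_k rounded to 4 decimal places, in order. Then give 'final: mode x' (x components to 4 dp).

Mode 3: guard c·x = -0.1436 hit at Δt = 1.3028 (t = 1.3028), x⁻ = (0.1436) → reset → x⁺ = (0.1821), jump to mode 0
Mode 0: guard c·x = 2.1723 hit at Δt = 1.1359 (t = 2.4387), x⁻ = (-2.1723) → reset → x⁺ = (-2.4954), jump to mode 1
Mode 1: guard c·x = -2.2508 hit at Δt = 0.4430 (t = 2.8817), x⁻ = (-2.2508) → reset → x⁺ = (-1.8783), jump to mode 2
Mode 2: flow for 0.6656 to horizon, guard not reached → x = (-0.7384)

1 1.3028 3->0
2 2.4387 0->1
3 2.8817 1->2
final: 2 -0.7384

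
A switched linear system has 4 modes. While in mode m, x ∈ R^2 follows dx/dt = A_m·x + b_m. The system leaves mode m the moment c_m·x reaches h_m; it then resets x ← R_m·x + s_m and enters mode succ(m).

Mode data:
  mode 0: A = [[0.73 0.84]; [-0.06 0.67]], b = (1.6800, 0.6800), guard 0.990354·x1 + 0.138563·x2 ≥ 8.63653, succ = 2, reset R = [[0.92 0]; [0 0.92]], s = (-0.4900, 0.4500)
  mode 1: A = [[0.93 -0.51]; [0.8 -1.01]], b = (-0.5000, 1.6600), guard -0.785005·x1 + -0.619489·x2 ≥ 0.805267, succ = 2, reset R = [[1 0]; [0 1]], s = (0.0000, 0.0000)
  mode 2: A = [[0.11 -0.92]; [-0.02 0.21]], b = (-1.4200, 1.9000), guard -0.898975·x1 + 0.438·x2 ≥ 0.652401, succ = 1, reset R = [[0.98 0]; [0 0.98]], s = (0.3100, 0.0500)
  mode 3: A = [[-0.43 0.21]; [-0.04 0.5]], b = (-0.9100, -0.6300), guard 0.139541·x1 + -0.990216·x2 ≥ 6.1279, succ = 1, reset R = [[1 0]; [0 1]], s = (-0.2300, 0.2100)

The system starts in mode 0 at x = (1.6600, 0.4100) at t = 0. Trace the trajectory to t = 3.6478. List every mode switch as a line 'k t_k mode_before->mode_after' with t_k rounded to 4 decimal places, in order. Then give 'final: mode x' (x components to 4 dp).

1 1.1772 0->2
2 2.4842 2->1
final: 1 0.5051 3.4368

Mode 0: guard c·x = 8.6365 hit at Δt = 1.1772 (t = 1.1772), x⁻ = (8.4849, 1.6847) → reset → x⁺ = (7.3161, 2.0000), jump to mode 2
Mode 2: guard c·x = 0.6524 hit at Δt = 1.3070 (t = 2.4842), x⁻ = (1.8737, 5.3352) → reset → x⁺ = (2.1463, 5.2785), jump to mode 1
Mode 1: flow for 1.1636 to horizon, guard not reached → x = (0.5051, 3.4368)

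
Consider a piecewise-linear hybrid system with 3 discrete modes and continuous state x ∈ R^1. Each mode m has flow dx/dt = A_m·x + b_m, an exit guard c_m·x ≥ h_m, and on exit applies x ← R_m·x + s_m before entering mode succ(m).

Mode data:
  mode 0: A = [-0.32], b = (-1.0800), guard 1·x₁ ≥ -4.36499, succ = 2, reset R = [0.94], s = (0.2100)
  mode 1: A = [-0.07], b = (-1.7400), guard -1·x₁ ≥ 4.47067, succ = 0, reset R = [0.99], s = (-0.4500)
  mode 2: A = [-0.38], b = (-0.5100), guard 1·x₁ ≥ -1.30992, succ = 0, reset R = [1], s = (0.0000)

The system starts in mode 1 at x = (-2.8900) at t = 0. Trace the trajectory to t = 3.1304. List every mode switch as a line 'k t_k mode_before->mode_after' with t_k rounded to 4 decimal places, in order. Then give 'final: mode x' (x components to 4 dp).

Mode 1: guard c·x = 4.4707 hit at Δt = 1.0668 (t = 1.0668), x⁻ = (-4.4707) → reset → x⁺ = (-4.8760), jump to mode 0
Mode 0: guard c·x = -4.3650 hit at Δt = 1.3005 (t = 2.3673), x⁻ = (-4.3650) → reset → x⁺ = (-3.8931), jump to mode 2
Mode 2: flow for 0.7631 to horizon, guard not reached → x = (-3.2510)

1 1.0668 1->0
2 2.3673 0->2
final: 2 -3.2510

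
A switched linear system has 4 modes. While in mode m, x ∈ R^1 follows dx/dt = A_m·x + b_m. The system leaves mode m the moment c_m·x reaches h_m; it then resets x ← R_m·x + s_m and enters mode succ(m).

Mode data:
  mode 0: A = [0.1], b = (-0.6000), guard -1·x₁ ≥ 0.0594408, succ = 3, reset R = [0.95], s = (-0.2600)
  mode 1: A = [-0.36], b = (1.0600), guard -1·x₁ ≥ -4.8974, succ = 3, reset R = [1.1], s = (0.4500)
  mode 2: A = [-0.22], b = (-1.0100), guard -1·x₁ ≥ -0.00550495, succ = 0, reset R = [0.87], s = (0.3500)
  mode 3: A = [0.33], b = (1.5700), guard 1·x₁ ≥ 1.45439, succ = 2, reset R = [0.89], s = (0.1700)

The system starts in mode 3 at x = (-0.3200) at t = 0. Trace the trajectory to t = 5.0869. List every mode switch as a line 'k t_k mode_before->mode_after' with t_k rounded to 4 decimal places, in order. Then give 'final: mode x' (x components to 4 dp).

1 1.0193 3->2
2 2.2723 2->0
3 2.9804 0->3
4 3.9973 3->2
final: 2 0.1737

Mode 3: guard c·x = 1.4544 hit at Δt = 1.0193 (t = 1.0193), x⁻ = (1.4544) → reset → x⁺ = (1.4644), jump to mode 2
Mode 2: guard c·x = -0.0055 hit at Δt = 1.2530 (t = 2.2723), x⁻ = (0.0055) → reset → x⁺ = (0.3548), jump to mode 0
Mode 0: guard c·x = 0.0594 hit at Δt = 0.7081 (t = 2.9804), x⁻ = (-0.0594) → reset → x⁺ = (-0.3165), jump to mode 3
Mode 3: guard c·x = 1.4544 hit at Δt = 1.0169 (t = 3.9973), x⁻ = (1.4544) → reset → x⁺ = (1.4644), jump to mode 2
Mode 2: flow for 1.0896 to horizon, guard not reached → x = (0.1737)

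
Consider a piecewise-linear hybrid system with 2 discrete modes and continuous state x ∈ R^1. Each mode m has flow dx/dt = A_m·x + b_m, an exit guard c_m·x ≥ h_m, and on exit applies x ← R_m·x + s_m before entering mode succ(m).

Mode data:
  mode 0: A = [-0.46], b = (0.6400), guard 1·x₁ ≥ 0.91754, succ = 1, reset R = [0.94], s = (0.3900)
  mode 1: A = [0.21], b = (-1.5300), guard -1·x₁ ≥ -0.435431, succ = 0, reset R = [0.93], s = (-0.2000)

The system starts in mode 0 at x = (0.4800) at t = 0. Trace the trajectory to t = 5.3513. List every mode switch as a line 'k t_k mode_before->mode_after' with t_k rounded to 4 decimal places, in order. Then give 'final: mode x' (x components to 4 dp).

1 1.4221 0->1
2 2.0269 1->0
3 4.0224 0->1
4 4.6272 1->0
final: 0 0.5410

Mode 0: guard c·x = 0.9175 hit at Δt = 1.4221 (t = 1.4221), x⁻ = (0.9175) → reset → x⁺ = (1.2525), jump to mode 1
Mode 1: guard c·x = -0.4354 hit at Δt = 0.6048 (t = 2.0269), x⁻ = (0.4354) → reset → x⁺ = (0.2050), jump to mode 0
Mode 0: guard c·x = 0.9175 hit at Δt = 1.9955 (t = 4.0224), x⁻ = (0.9175) → reset → x⁺ = (1.2525), jump to mode 1
Mode 1: guard c·x = -0.4354 hit at Δt = 0.6048 (t = 4.6272), x⁻ = (0.4354) → reset → x⁺ = (0.2050), jump to mode 0
Mode 0: flow for 0.7241 to horizon, guard not reached → x = (0.5410)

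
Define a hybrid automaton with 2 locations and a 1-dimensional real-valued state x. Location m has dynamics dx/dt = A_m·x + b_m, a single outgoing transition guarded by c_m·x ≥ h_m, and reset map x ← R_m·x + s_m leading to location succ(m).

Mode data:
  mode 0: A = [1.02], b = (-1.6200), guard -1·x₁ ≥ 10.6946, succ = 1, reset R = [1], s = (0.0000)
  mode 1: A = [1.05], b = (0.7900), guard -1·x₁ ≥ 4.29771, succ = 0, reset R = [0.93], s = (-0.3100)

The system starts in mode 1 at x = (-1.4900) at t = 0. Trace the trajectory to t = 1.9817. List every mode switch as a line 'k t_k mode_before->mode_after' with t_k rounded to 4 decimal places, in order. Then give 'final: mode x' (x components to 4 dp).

Mode 1: guard c·x = 4.2977 hit at Δt = 1.4952 (t = 1.4952), x⁻ = (-4.2977) → reset → x⁺ = (-4.3069), jump to mode 0
Mode 0: flow for 0.4865 to horizon, guard not reached → x = (-8.0946)

1 1.4952 1->0
final: 0 -8.0946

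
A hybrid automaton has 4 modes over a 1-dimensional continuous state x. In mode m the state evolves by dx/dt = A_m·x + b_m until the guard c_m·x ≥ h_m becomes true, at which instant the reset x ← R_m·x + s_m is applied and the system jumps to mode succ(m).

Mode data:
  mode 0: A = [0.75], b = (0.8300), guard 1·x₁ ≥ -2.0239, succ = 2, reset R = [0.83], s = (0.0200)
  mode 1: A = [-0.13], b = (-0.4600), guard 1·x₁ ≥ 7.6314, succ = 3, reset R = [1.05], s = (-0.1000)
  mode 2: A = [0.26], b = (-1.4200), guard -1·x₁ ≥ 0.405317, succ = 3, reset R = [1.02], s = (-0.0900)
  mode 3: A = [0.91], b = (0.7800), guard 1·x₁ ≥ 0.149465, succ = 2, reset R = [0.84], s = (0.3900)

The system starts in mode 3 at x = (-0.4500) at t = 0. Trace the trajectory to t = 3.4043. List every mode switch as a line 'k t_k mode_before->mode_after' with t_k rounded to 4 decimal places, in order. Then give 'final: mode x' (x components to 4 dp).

Mode 3: guard c·x = 0.1495 hit at Δt = 0.9947 (t = 0.9947), x⁻ = (0.1495) → reset → x⁺ = (0.5156), jump to mode 2
Mode 2: guard c·x = 0.4053 hit at Δt = 0.6567 (t = 1.6514), x⁻ = (-0.4053) → reset → x⁺ = (-0.5034), jump to mode 3
Mode 3: guard c·x = 0.1495 hit at Δt = 1.1493 (t = 2.8007), x⁻ = (0.1495) → reset → x⁺ = (0.5156), jump to mode 2
Mode 2: flow for 0.6036 to horizon, guard not reached → x = (-0.3249)

1 0.9947 3->2
2 1.6514 2->3
3 2.8007 3->2
final: 2 -0.3249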